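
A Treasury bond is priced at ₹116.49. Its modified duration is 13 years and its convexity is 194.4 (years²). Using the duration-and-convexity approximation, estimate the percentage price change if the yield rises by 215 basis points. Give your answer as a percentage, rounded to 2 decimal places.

-23.46%

Duration effect: -D_mod·Δy = -13 × (+0.0215) = -0.279500
Convexity effect: ½·C·(Δy)² = 0.5 × 194.4 × (0.0215)² = +0.0449307
ΔP/P ≈ -0.279500 + 0.0449307 = -0.2345693
= -23.45693%.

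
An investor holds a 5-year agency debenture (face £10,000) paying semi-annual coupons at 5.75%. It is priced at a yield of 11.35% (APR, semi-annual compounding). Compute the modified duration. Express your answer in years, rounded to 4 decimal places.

Periodic yield y = 0.05675. First find Macaulay duration:
  t   CF        PV=CF/(1+0.05675)^t    t·PV
  1       287.50       272.0606       272.0606
  2       287.50       257.4503       514.9005
  3       287.50       243.6246       730.8737
  4       287.50       230.5413       922.1654
  5       287.50       218.1607     1,090.8036
  6       287.50       206.4450     1,238.6698
  7       287.50       195.3584     1,367.5087
  8       287.50       184.8672     1,478.9374
  9       287.50       174.9394     1,574.4543
  10   10,287.50     5,923.6213    59,236.2126
  Σ                  7,907.0686    68,426.5866
P = 7,907.0686; Macaulay duration = 68,426.5866 / 7,907.0686 = 8.65385 half-year periods = 4.32693 years.
Modified duration = D_Mac / (1 + y) = 4.32693 / 1.05675 = 4.09456 years.

4.0946 years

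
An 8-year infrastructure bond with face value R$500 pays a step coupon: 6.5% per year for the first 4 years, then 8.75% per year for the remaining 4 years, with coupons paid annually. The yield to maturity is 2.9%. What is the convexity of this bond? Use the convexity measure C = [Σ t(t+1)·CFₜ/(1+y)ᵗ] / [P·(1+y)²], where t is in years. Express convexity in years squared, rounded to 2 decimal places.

52.64

With y = 0.029:
  t   CF        PV=CF/(1+0.029)^t    t·PV        t(t+1)·PV
  1        32.50        31.5841        31.5841          63.1681
  2        32.50        30.6939        61.3879         184.1636
  3        32.50        29.8289        89.4867         357.9468
  4        32.50        28.9882       115.9530         579.7648
  5        43.75        37.9229       189.6143       1,137.6861
  6        43.75        36.8541       221.1246       1,547.8722
  7        43.75        35.8155       250.7082       2,005.6653
  8       543.75       432.5898     3,460.7184      31,146.4654
  Σ                    664.2774     4,420.5771      37,022.7323
P = 664.2774.
Convexity = Σ t(t+1)·PV / [P·(1+y)²] = 37,022.7323 / (664.2774 × 1.058841) = 52.63665.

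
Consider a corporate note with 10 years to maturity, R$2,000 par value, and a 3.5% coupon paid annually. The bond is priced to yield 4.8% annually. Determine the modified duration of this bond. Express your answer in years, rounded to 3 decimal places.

Periodic yield y = 0.048. First find Macaulay duration:
  t   CF        PV=CF/(1+0.048)^t    t·PV
  1        70.00        66.7939        66.7939
  2        70.00        63.7346       127.4693
  3        70.00        60.8155       182.4465
  4        70.00        58.0300       232.1202
  5        70.00        55.3722       276.8609
  6        70.00        52.8361       317.0163
  7        70.00        50.4161       352.9125
  8        70.00        48.1069       384.8556
  9        70.00        45.9036       413.1322
  10    2,070.00     1,295.2617    12,952.6169
  Σ                  1,797.2706    15,306.2241
P = 1,797.2706; Macaulay duration = 15,306.2241 / 1,797.2706 = 8.51637 years.
Modified duration = D_Mac / (1 + y) = 8.51637 / 1.048 = 8.12631 years.

8.126 years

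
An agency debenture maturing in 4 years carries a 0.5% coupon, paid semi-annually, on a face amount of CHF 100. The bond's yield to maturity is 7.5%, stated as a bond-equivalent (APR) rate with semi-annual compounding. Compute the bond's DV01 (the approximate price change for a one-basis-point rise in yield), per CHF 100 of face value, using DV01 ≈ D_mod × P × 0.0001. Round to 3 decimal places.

Periodic yield y = 0.0375.
  t   CF        PV=CF/(1+0.0375)^t    t·PV
  1         0.25         0.2410         0.2410
  2         0.25         0.2323         0.4645
  3         0.25         0.2239         0.6716
  4         0.25         0.2158         0.8631
  5         0.25         0.2080         1.0398
  6         0.25         0.2005         1.2027
  7         0.25         0.1932         1.3525
  8       100.25        74.6757       597.4059
  Σ                     76.1902       603.2411
P = 76.1902; D_Mac = 7.91757 half-year periods = 3.95878 yrs; D_mod = 3.81569 yrs.
DV01 ≈ 3.81569 × 76.1902 × 0.0001 = 0.029072.

CHF 0.029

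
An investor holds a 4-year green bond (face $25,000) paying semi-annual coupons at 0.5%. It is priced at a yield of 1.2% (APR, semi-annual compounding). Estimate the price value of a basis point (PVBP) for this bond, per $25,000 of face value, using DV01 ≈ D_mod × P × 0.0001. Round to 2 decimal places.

Periodic yield y = 0.006.
  t   CF        PV=CF/(1+0.006)^t    t·PV
  1        62.50        62.1272        62.1272
  2        62.50        61.7567       123.5134
  3        62.50        61.3884       184.1651
  4        62.50        61.0222       244.0889
  5        62.50        60.6583       303.2914
  6        62.50        60.2965       361.7790
  7        62.50        59.9369       419.5582
  8    25,062.50    23,891.3419   191,130.7356
  Σ                 24,318.5281   192,829.2588
P = 24,318.5281; D_Mac = 7.92931 half-year periods = 3.96466 yrs; D_mod = 3.94101 yrs.
DV01 ≈ 3.94101 × 24,318.5281 × 0.0001 = 9.583959.

$9.58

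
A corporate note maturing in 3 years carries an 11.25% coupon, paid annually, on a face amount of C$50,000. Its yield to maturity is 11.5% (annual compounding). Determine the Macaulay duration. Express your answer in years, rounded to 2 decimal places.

Periodic yield y = 0.115. Discount each cash flow and weight by its year:
  t   CF        PV=CF/(1+0.115)^t    t·PV
  1     5,625.00     5,044.8430     5,044.8430
  2     5,625.00     4,524.5229     9,049.0458
  3    55,625.00    40,127.8066   120,383.4198
  Σ                 49,697.1726   134,477.3087
Price P = Σ PV = 49,697.1726.
Macaulay duration = Σ(t·PV) / P = 134,477.3087 / 49,697.1726 = 2.70593 years.

2.71 years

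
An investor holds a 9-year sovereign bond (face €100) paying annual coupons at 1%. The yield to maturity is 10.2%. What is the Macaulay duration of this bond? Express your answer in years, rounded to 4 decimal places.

8.4412 years

Periodic yield y = 0.102. Discount each cash flow and weight by its year:
  t   CF        PV=CF/(1+0.102)^t    t·PV
  1         1.00         0.9074         0.9074
  2         1.00         0.8234         1.6469
  3         1.00         0.7472         2.2417
  4         1.00         0.6781         2.7123
  5         1.00         0.6153         3.0765
  6         1.00         0.5584         3.3501
  7         1.00         0.5067         3.5467
  8         1.00         0.4598         3.6782
  9       101.00        42.1393       379.2534
  Σ                     47.4356       400.4134
Price P = Σ PV = 47.4356.
Macaulay duration = Σ(t·PV) / P = 400.4134 / 47.4356 = 8.44120 years.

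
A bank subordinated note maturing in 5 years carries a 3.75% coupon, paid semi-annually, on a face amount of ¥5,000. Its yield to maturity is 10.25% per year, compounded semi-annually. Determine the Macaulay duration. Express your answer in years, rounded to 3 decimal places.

4.529 years

Periodic yield y = 0.05125. Discount each cash flow and weight by its period:
  t   CF        PV=CF/(1+0.05125)^t    t·PV
  1        93.75        89.1795        89.1795
  2        93.75        84.8319       169.6638
  3        93.75        80.6962       242.0887
  4        93.75        76.7622       307.0487
  5        93.75        73.0199       365.0995
  6        93.75        69.4601       416.7604
  7        93.75        66.0738       462.5165
  8        93.75        62.8526       502.8208
  9        93.75        59.7884       538.0959
  10    5,093.75     3,090.1356    30,901.3560
  Σ                  3,752.8003    33,994.6299
Price P = Σ PV = 3,752.8003.
Macaulay duration = Σ(t·PV) / P = 33,994.6299 / 3,752.8003 = 9.05847 half-year periods.
In years: 9.05847 / 2 = 4.52924 years.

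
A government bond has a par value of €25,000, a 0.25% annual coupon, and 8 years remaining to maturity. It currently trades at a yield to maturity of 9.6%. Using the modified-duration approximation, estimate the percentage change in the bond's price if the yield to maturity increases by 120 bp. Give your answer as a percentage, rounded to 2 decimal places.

-8.64%

Periodic yield y = 0.096. Modified duration first:
  t   CF        PV=CF/(1+0.096)^t    t·PV
  1        62.50        57.0255        57.0255
  2        62.50        52.0306       104.0612
  3        62.50        47.4732       142.4196
  4        62.50        43.3149       173.2598
  5        62.50        39.5209       197.6047
  6        62.50        36.0593       216.3555
  7        62.50        32.9008       230.3054
  8    25,062.50    12,037.6014    96,300.8108
  Σ                 12,345.9266    97,421.8426
P = 12,345.9266; D_Mac = 7.89101 yrs; D_mod = 7.89101/(1+0.096) = 7.19983 yrs.
ΔP/P ≈ -D_mod · Δy = -7.19983 × (+0.012) = -0.086398 = -8.6398%.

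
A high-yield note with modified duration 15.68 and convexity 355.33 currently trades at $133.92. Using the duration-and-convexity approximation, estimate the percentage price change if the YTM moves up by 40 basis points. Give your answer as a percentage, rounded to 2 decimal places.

Duration effect: -D_mod·Δy = -15.68 × (+0.004) = -0.062720
Convexity effect: ½·C·(Δy)² = 0.5 × 355.33 × (0.004)² = +0.00284264
ΔP/P ≈ -0.062720 + 0.00284264 = -0.05987736
= -5.987736%.

-5.99%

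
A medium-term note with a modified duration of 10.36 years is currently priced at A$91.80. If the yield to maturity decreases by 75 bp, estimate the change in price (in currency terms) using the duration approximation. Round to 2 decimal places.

Duration approximation: ΔP/P ≈ -D_mod · Δy = -10.36 × (-0.0075) = +0.077700.
ΔP ≈ 91.80 × (+0.077700) = +7.13286.

+A$7.13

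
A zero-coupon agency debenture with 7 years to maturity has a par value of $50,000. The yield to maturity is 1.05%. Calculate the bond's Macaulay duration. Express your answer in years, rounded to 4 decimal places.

7.0000 years

A zero-coupon bond has a single cash flow at maturity, so its Macaulay duration equals its maturity: 7 years.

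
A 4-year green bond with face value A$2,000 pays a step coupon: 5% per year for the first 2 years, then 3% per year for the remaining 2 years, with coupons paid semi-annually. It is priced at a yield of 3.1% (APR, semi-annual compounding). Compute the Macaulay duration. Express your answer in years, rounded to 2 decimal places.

3.70 years

Periodic yield y = 0.0155. Discount each cash flow and weight by its period:
  t   CF        PV=CF/(1+0.0155)^t    t·PV
  1        50.00        49.2368        49.2368
  2        50.00        48.4853        96.9706
  3        50.00        47.7453       143.2358
  4        50.00        47.0165       188.0660
  5        30.00        27.7793       138.8966
  6        30.00        27.3553       164.1319
  7        30.00        26.9378       188.5644
  8     2,030.00     1,794.9676    14,359.7409
  Σ                  2,069.5239    15,328.8430
Price P = Σ PV = 2,069.5239.
Macaulay duration = Σ(t·PV) / P = 15,328.8430 / 2,069.5239 = 7.40694 half-year periods.
In years: 7.40694 / 2 = 3.70347 years.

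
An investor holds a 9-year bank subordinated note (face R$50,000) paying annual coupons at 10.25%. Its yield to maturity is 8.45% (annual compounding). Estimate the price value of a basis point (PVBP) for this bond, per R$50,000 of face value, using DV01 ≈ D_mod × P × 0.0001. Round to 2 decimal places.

Periodic yield y = 0.0845.
  t   CF        PV=CF/(1+0.0845)^t    t·PV
  1     5,125.00     4,725.6800     4,725.6800
  2     5,125.00     4,357.4735     8,714.9470
  3     5,125.00     4,017.9562    12,053.8687
  4     5,125.00     3,704.8928    14,819.5711
  5     5,125.00     3,416.2220    17,081.1101
  6     5,125.00     3,150.0434    18,900.2602
  7     5,125.00     2,904.6043    20,332.2301
  8     5,125.00     2,678.2889    21,426.3111
  9    55,125.00    26,563.3348   239,070.0128
  Σ                 55,518.4959   357,123.9911
P = 55,518.4959; D_Mac = 6.43252 yrs; D_mod = 5.93133 yrs.
DV01 ≈ 5.93133 × 55,518.4959 × 0.0001 = 32.929829.

R$32.93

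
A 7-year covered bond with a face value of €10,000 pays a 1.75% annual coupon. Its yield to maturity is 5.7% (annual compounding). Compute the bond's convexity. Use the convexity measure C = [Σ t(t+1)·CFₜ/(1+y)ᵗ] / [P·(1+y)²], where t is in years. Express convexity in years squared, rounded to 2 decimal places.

46.26

With y = 0.057:
  t   CF        PV=CF/(1+0.057)^t    t·PV        t(t+1)·PV
  1       175.00       165.5629       165.5629         331.1258
  2       175.00       156.6347       313.2695         939.8084
  3       175.00       148.1880       444.5641       1,778.2562
  4       175.00       140.1968       560.7872       2,803.9360
  5       175.00       132.6365       663.1826       3,979.0955
  6       175.00       125.4839       752.9036       5,270.3252
  7    10,175.00     6,902.5491    48,317.8439     386,542.7515
  Σ                  7,771.2521    51,218.1138     401,645.2987
P = 7,771.2521.
Convexity = Σ t(t+1)·PV / [P·(1+y)²] = 401,645.2987 / (7,771.2521 × 1.117249) = 46.25958.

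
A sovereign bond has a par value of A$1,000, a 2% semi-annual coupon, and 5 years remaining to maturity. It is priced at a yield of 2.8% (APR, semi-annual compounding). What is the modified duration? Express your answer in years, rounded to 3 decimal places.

4.712 years

Periodic yield y = 0.014. First find Macaulay duration:
  t   CF        PV=CF/(1+0.014)^t    t·PV
  1        10.00         9.8619         9.8619
  2        10.00         9.7258        19.4515
  3        10.00         9.5915        28.7745
  4        10.00         9.4591        37.8363
  5        10.00         9.3285        46.6423
  6        10.00         9.1997        55.1980
  7        10.00         9.0727        63.5086
  8        10.00         8.9474        71.5791
  9        10.00         8.8239        79.4147
  10    1,010.00       878.9048     8,789.0477
  Σ                    962.9151     9,201.3147
P = 962.9151; Macaulay duration = 9,201.3147 / 962.9151 = 9.55569 half-year periods = 4.77784 years.
Modified duration = D_Mac / (1 + y) = 4.77784 / 1.014 = 4.71188 years.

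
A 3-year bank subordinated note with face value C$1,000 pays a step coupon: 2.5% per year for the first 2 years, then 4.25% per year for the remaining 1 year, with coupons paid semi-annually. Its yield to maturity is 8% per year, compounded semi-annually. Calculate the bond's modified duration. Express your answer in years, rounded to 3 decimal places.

Periodic yield y = 0.04. First find Macaulay duration:
  t   CF        PV=CF/(1+0.04)^t    t·PV
  1        12.50        12.0192        12.0192
  2        12.50        11.5570        23.1139
  3        12.50        11.1125        33.3374
  4        12.50        10.6851        42.7402
  5        21.25        17.4660        87.3298
  6     1,021.25       807.1087     4,842.6523
  Σ                    869.9484     5,041.1927
P = 869.9484; Macaulay duration = 5,041.1927 / 869.9484 = 5.79482 half-year periods = 2.89741 years.
Modified duration = D_Mac / (1 + y) = 2.89741 / 1.04 = 2.78597 years.

2.786 years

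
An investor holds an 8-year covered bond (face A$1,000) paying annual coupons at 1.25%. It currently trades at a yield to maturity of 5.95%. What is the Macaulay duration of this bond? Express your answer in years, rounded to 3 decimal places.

Periodic yield y = 0.0595. Discount each cash flow and weight by its year:
  t   CF        PV=CF/(1+0.0595)^t    t·PV
  1        12.50        11.7980        11.7980
  2        12.50        11.1355        22.2709
  3        12.50        10.5101        31.5303
  4        12.50         9.9199        39.6795
  5        12.50         9.3628        46.8139
  6        12.50         8.8370        53.0219
  7        12.50         8.3407        58.3850
  8     1,012.50       637.6573     5,101.2585
  Σ                    707.5613     5,364.7581
Price P = Σ PV = 707.5613.
Macaulay duration = Σ(t·PV) / P = 5,364.7581 / 707.5613 = 7.58204 years.

7.582 years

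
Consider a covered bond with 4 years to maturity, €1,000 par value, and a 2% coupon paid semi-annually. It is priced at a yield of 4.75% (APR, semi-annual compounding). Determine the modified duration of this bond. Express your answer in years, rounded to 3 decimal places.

Periodic yield y = 0.02375. First find Macaulay duration:
  t   CF        PV=CF/(1+0.02375)^t    t·PV
  1        10.00         9.7680         9.7680
  2        10.00         9.5414        19.0828
  3        10.00         9.3201        27.9602
  4        10.00         9.1038        36.4153
  5        10.00         8.8926        44.4632
  6        10.00         8.6863        52.1180
  7        10.00         8.4848        59.3937
  8     1,010.00       837.0860     6,696.6876
  Σ                    900.8830     6,945.8889
P = 900.8830; Macaulay duration = 6,945.8889 / 900.8830 = 7.71009 half-year periods = 3.85504 years.
Modified duration = D_Mac / (1 + y) = 3.85504 / 1.02375 = 3.76561 years.

3.766 years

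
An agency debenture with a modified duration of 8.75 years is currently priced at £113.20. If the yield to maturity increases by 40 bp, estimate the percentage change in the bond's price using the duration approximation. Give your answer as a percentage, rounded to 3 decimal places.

-3.500%

Duration approximation: ΔP/P ≈ -D_mod · Δy = -8.75 × (+0.004) = -0.035000.
As a percentage: -3.5000%.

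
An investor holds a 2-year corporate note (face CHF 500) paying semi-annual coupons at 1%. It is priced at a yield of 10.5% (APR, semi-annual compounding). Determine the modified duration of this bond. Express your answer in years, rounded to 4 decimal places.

Periodic yield y = 0.0525. First find Macaulay duration:
  t   CF        PV=CF/(1+0.0525)^t    t·PV
  1         2.50         2.3753         2.3753
  2         2.50         2.2568         4.5136
  3         2.50         2.1442         6.4327
  4       502.50       409.4941     1,637.9764
  Σ                    416.2705     1,651.2980
P = 416.2705; Macaulay duration = 1,651.2980 / 416.2705 = 3.96689 half-year periods = 1.98344 years.
Modified duration = D_Mac / (1 + y) = 1.98344 / 1.0525 = 1.88451 years.

1.8845 years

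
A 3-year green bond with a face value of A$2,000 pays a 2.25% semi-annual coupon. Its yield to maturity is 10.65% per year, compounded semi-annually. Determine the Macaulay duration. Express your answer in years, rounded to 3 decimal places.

2.905 years

Periodic yield y = 0.05325. Discount each cash flow and weight by its period:
  t   CF        PV=CF/(1+0.05325)^t    t·PV
  1        22.50        21.3624        21.3624
  2        22.50        20.2824        40.5648
  3        22.50        19.2570        57.7709
  4        22.50        18.2834        73.1335
  5        22.50        17.3590        86.7951
  6     2,022.50     1,481.4934     8,888.9604
  Σ                  1,578.0377     9,168.5873
Price P = Σ PV = 1,578.0377.
Macaulay duration = Σ(t·PV) / P = 9,168.5873 / 1,578.0377 = 5.81012 half-year periods.
In years: 5.81012 / 2 = 2.90506 years.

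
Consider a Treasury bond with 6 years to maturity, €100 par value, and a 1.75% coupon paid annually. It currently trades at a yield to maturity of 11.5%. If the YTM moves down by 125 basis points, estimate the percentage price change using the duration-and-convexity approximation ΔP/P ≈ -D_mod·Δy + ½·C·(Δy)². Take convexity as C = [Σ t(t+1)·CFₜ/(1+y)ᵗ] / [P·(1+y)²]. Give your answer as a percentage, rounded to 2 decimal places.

+6.58%

With y = 0.115:
  t   CF        PV=CF/(1+0.115)^t    t·PV        t(t+1)·PV
  1         1.75         1.5695         1.5695           3.1390
  2         1.75         1.4076         2.8153           8.4458
  3         1.75         1.2624         3.7873          15.1494
  4         1.75         1.1322         4.5290          22.6448
  5         1.75         1.0155         5.0773          30.4639
  6       101.75        52.9523       317.7141       2,223.9986
  Σ                     59.3396       335.4925       2,303.8414
P = 59.3396; D_Mac = 5.65377 yrs; D_mod = 5.07064 yrs; C = 31.22899.
Duration effect: -5.07064 × (-0.0125) = +0.063383
Convexity effect: 0.5 × 31.22899 × (-0.0125)² = +0.0024398
ΔP/P ≈ +0.063383 + 0.0024398 = +0.065823 = +6.5823%.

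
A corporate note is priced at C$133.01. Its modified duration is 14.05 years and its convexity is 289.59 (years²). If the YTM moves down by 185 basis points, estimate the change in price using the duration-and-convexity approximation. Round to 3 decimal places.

+C$41.164

Duration effect: -D_mod·Δy = -14.05 × (-0.0185) = +0.259925
Convexity effect: ½·C·(Δy)² = 0.5 × 289.59 × (-0.0185)² = +0.04955608875
ΔP/P ≈ +0.259925 + 0.04955608875 = +0.30948108875
ΔP ≈ 133.01 × (+0.30948108875) = +41.1640796146375.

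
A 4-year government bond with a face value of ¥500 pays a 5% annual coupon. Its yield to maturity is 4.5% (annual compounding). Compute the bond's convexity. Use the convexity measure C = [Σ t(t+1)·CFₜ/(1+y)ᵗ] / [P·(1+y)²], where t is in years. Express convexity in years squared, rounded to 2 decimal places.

16.65

With y = 0.045:
  t   CF        PV=CF/(1+0.045)^t    t·PV        t(t+1)·PV
  1        25.00        23.9234        23.9234          47.8469
  2        25.00        22.8932        45.7865         137.3595
  3        25.00        21.9074        65.7222         262.8890
  4       525.00       440.2447     1,760.9788       8,804.8941
  Σ                    508.9688     1,896.4110       9,252.9895
P = 508.9688.
Convexity = Σ t(t+1)·PV / [P·(1+y)²] = 9,252.9895 / (508.9688 × 1.092025) = 16.64786.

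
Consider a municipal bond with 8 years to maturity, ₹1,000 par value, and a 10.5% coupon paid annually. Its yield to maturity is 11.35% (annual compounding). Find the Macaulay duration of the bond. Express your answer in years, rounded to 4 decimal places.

5.7369 years

Periodic yield y = 0.1135. Discount each cash flow and weight by its year:
  t   CF        PV=CF/(1+0.1135)^t    t·PV
  1       105.00        94.2973        94.2973
  2       105.00        84.6855       169.3709
  3       105.00        76.0534       228.1602
  4       105.00        68.3012       273.2049
  5       105.00        61.3392       306.6961
  6       105.00        55.0869       330.5211
  7       105.00        49.4718       346.3026
  8     1,105.00       467.5634     3,740.5072
  Σ                    956.7986     5,489.0602
Price P = Σ PV = 956.7986.
Macaulay duration = Σ(t·PV) / P = 5,489.0602 / 956.7986 = 5.73690 years.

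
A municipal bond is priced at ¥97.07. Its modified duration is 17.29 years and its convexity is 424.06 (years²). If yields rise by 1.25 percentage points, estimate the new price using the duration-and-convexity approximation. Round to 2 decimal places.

¥79.31

Duration effect: -D_mod·Δy = -17.29 × (+0.0125) = -0.216125
Convexity effect: ½·C·(Δy)² = 0.5 × 424.06 × (0.0125)² = +0.0331296875
ΔP/P ≈ -0.216125 + 0.0331296875 = -0.1829953125
New price ≈ 97.07 × (1 - 0.1829953125) = 79.306645015625.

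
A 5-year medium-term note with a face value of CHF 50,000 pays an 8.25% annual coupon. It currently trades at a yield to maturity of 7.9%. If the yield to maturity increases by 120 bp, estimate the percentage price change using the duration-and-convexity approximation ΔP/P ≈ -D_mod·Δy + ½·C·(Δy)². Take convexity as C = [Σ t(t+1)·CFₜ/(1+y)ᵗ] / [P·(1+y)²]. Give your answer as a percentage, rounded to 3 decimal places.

With y = 0.079:
  t   CF        PV=CF/(1+0.079)^t    t·PV        t(t+1)·PV
  1     4,125.00     3,822.9842     3,822.9842       7,645.9685
  2     4,125.00     3,543.0809     7,086.1617      21,258.4851
  3     4,125.00     3,283.6709     9,851.0126      39,404.0503
  4     4,125.00     3,043.2538    12,173.0152      60,865.0762
  5    54,125.00    37,007.5799   185,037.8997   1,110,227.3982
  Σ                 50,700.5697   217,971.0735   1,239,400.9783
P = 50,700.5697; D_Mac = 4.29918 yrs; D_mod = 3.98442 yrs; C = 20.99694.
Duration effect: -3.98442 × (+0.012) = -0.047813
Convexity effect: 0.5 × 20.99694 × (0.012)² = +0.0015118
ΔP/P ≈ -0.047813 + 0.0015118 = -0.046301 = -4.6301%.

-4.630%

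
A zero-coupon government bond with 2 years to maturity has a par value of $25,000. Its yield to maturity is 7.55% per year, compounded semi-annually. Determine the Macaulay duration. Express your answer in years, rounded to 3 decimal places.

A zero-coupon bond has a single cash flow at maturity, so its Macaulay duration equals its maturity: 2 years.
(Equivalently: 4 semi-annual periods ÷ 2 = 2 years.)

2.000 years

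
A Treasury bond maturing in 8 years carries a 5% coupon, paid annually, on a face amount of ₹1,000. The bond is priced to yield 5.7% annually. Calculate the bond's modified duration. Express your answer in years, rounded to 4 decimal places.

Periodic yield y = 0.057. First find Macaulay duration:
  t   CF        PV=CF/(1+0.057)^t    t·PV
  1        50.00        47.3037        47.3037
  2        50.00        44.7528        89.5056
  3        50.00        42.3394       127.0183
  4        50.00        40.0562       160.2249
  5        50.00        37.8961       189.4807
  6        50.00        35.8526       215.1153
  7        50.00        33.9192       237.4341
  8     1,050.00       673.8906     5,391.1248
  Σ                    956.0106     6,457.2075
P = 956.0106; Macaulay duration = 6,457.2075 / 956.0106 = 6.75433 years.
Modified duration = D_Mac / (1 + y) = 6.75433 / 1.057 = 6.39009 years.

6.3901 years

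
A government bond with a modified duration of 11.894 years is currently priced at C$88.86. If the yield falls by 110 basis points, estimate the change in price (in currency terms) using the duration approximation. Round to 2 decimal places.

Duration approximation: ΔP/P ≈ -D_mod · Δy = -11.894 × (-0.011) = +0.130834.
ΔP ≈ 88.86 × (+0.130834) = +11.62590924.

+C$11.63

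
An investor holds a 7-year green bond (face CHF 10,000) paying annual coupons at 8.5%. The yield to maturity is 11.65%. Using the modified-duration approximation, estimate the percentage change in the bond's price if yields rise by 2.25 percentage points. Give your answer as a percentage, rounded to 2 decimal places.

-10.93%

Periodic yield y = 0.1165. Modified duration first:
  t   CF        PV=CF/(1+0.1165)^t    t·PV
  1       850.00       761.3077       761.3077
  2       850.00       681.8698     1,363.7396
  3       850.00       610.7208     1,832.1625
  4       850.00       546.9958     2,187.9833
  5       850.00       489.9201     2,449.6007
  6       850.00       438.7999     2,632.7997
  7    10,850.00     5,016.7060    35,116.9417
  Σ                  8,546.3202    46,344.5352
P = 8,546.3202; D_Mac = 5.42275 yrs; D_mod = 5.42275/(1+0.1165) = 4.85692 yrs.
ΔP/P ≈ -D_mod · Δy = -4.85692 × (+0.0225) = -0.109281 = -10.9281%.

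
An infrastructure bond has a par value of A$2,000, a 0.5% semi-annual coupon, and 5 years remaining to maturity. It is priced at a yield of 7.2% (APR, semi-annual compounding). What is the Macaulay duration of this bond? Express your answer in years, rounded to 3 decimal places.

4.931 years

Periodic yield y = 0.036. Discount each cash flow and weight by its period:
  t   CF        PV=CF/(1+0.036)^t    t·PV
  1         5.00         4.8263         4.8263
  2         5.00         4.6585         9.3171
  3         5.00         4.4967        13.4900
  4         5.00         4.3404        17.3616
  5         5.00         4.1896        20.9479
  6         5.00         4.0440        24.2640
  7         5.00         3.9035        27.3243
  8         5.00         3.7678        30.1427
  9         5.00         3.6369        32.7322
  10    2,005.00     1,407.7218    14,077.2176
  Σ                  1,445.5854    14,257.6237
Price P = Σ PV = 1,445.5854.
Macaulay duration = Σ(t·PV) / P = 14,257.6237 / 1,445.5854 = 9.86287 half-year periods.
In years: 9.86287 / 2 = 4.93144 years.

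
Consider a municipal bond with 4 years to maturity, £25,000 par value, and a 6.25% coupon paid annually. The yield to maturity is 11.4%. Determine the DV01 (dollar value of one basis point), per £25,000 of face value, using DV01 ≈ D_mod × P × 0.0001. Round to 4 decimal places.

£6.8493

Periodic yield y = 0.114.
  t   CF        PV=CF/(1+0.114)^t    t·PV
  1     1,562.50     1,402.6032     1,402.6032
  2     1,562.50     1,259.0693     2,518.1387
  3     1,562.50     1,130.2238     3,390.6714
  4    26,562.50    17,247.5806    68,990.3225
  Σ                 21,039.4770    76,301.7359
P = 21,039.4770; D_Mac = 3.62660 yrs; D_mod = 3.25547 yrs.
DV01 ≈ 3.25547 × 21,039.4770 × 0.0001 = 6.849348.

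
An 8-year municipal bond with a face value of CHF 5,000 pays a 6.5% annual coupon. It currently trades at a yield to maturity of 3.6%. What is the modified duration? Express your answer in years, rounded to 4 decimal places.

Periodic yield y = 0.036. First find Macaulay duration:
  t   CF        PV=CF/(1+0.036)^t    t·PV
  1       325.00       313.7066       313.7066
  2       325.00       302.8056       605.6111
  3       325.00       292.2834       876.8501
  4       325.00       282.1268     1,128.5072
  5       325.00       272.3232     1,361.6158
  6       325.00       262.8602     1,577.1612
  7       325.00       253.7261     1,776.0824
  8     5,325.00     4,012.7451    32,101.9605
  Σ                  5,992.5768    39,741.4949
P = 5,992.5768; Macaulay duration = 39,741.4949 / 5,992.5768 = 6.63179 years.
Modified duration = D_Mac / (1 + y) = 6.63179 / 1.036 = 6.40134 years.

6.4013 years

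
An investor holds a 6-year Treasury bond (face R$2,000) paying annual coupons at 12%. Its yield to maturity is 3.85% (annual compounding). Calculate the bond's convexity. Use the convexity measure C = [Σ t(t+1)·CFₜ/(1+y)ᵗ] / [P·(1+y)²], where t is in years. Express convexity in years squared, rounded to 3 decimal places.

With y = 0.0385:
  t   CF        PV=CF/(1+0.0385)^t    t·PV        t(t+1)·PV
  1       240.00       231.1026       231.1026         462.2051
  2       240.00       222.5350       445.0699       1,335.2097
  3       240.00       214.2850       642.8550       2,571.4198
  4       240.00       206.3409       825.3634       4,126.8172
  5       240.00       198.6912       993.4562       5,960.7374
  6     2,240.00     1,785.7021    10,714.2127      74,999.4888
  Σ                  2,858.6567    13,852.0598      89,455.8782
P = 2,858.6567.
Convexity = Σ t(t+1)·PV / [P·(1+y)²] = 89,455.8782 / (2,858.6567 × 1.078482) = 29.01576.

29.016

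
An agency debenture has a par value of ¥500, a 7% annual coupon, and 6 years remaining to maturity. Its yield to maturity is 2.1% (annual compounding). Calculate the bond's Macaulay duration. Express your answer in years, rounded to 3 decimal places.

5.214 years

Periodic yield y = 0.021. Discount each cash flow and weight by its year:
  t   CF        PV=CF/(1+0.021)^t    t·PV
  1        35.00        34.2801        34.2801
  2        35.00        33.5750        67.1501
  3        35.00        32.8845        98.6534
  4        35.00        32.2081       128.8324
  5        35.00        31.5456       157.7282
  6       535.00       472.2798     2,833.6785
  Σ                    636.7731     3,320.3227
Price P = Σ PV = 636.7731.
Macaulay duration = Σ(t·PV) / P = 3,320.3227 / 636.7731 = 5.21429 years.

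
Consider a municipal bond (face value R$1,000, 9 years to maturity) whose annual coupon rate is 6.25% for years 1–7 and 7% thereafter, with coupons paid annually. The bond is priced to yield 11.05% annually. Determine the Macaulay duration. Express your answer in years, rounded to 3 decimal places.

6.810 years

Periodic yield y = 0.1105. Discount each cash flow and weight by its year:
  t   CF        PV=CF/(1+0.1105)^t    t·PV
  1        62.50        56.2810        56.2810
  2        62.50        50.6807       101.3615
  3        62.50        45.6378       136.9133
  4        62.50        41.0966       164.3864
  5        62.50        37.0073       185.0364
  6        62.50        33.3249       199.9493
  7        62.50        30.0089       210.0623
  8        70.00        30.2656       242.1249
  9     1,070.00       416.5976     3,749.3780
  Σ                    740.9003     5,045.4930
Price P = Σ PV = 740.9003.
Macaulay duration = Σ(t·PV) / P = 5,045.4930 / 740.9003 = 6.80995 years.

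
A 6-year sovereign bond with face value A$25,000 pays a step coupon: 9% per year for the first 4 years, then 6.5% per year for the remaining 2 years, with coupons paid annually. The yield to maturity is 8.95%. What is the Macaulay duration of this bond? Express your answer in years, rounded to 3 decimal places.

Periodic yield y = 0.0895. Discount each cash flow and weight by its year:
  t   CF        PV=CF/(1+0.0895)^t    t·PV
  1     2,250.00     2,065.1675     2,065.1675
  2     2,250.00     1,895.5186     3,791.0372
  3     2,250.00     1,739.8060     5,219.4179
  4     2,250.00     1,596.8848     6,387.5391
  5     1,625.00     1,058.5642     5,292.8209
  6    26,625.00    15,919.3822    95,516.2931
  Σ                 24,275.3232   118,272.2756
Price P = Σ PV = 24,275.3232.
Macaulay duration = Σ(t·PV) / P = 118,272.2756 / 24,275.3232 = 4.87212 years.

4.872 years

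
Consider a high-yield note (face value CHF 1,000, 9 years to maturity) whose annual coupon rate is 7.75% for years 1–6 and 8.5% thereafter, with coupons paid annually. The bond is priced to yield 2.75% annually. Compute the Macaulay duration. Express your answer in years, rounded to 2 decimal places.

Periodic yield y = 0.0275. Discount each cash flow and weight by its year:
  t   CF        PV=CF/(1+0.0275)^t    t·PV
  1        77.50        75.4258        75.4258
  2        77.50        73.4071       146.8142
  3        77.50        71.4424       214.3273
  4        77.50        69.5303       278.1214
  5        77.50        67.6694       338.3472
  6        77.50        65.8583       395.1500
  7        85.00        70.2985       492.0896
  8        85.00        68.4170       547.3363
  9     1,085.00       849.9498     7,649.5480
  Σ                  1,411.9987    10,137.1597
Price P = Σ PV = 1,411.9987.
Macaulay duration = Σ(t·PV) / P = 10,137.1597 / 1,411.9987 = 7.17930 years.

7.18 years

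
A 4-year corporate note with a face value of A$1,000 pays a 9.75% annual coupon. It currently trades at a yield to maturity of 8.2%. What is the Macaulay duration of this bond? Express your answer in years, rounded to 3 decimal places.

Periodic yield y = 0.082. Discount each cash flow and weight by its year:
  t   CF        PV=CF/(1+0.082)^t    t·PV
  1        97.50        90.1109        90.1109
  2        97.50        83.2818       166.5636
  3        97.50        76.9702       230.9107
  4     1,097.50       800.7473     3,202.9892
  Σ                  1,051.1102     3,690.5744
Price P = Σ PV = 1,051.1102.
Macaulay duration = Σ(t·PV) / P = 3,690.5744 / 1,051.1102 = 3.51112 years.

3.511 years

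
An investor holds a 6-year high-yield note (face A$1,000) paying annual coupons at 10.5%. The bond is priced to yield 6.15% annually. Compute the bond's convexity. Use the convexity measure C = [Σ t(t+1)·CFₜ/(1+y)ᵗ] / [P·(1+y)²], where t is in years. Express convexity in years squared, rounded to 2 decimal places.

With y = 0.0615:
  t   CF        PV=CF/(1+0.0615)^t    t·PV        t(t+1)·PV
  1       105.00        98.9166        98.9166         197.8333
  2       105.00        93.1857       186.3714         559.1142
  3       105.00        87.7868       263.3605       1,053.4418
  4       105.00        82.7007       330.8029       1,654.0145
  5       105.00        77.9093       389.5465       2,337.2790
  6     1,105.00       772.4000     4,634.4002      32,440.8016
  Σ                  1,212.8992     5,903.3981      38,242.4844
P = 1,212.8992.
Convexity = Σ t(t+1)·PV / [P·(1+y)²] = 38,242.4844 / (1,212.8992 × 1.126782) = 27.98217.

27.98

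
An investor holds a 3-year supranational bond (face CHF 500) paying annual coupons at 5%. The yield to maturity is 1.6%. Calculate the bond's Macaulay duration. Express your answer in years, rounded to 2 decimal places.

Periodic yield y = 0.016. Discount each cash flow and weight by its year:
  t   CF        PV=CF/(1+0.016)^t    t·PV
  1        25.00        24.6063        24.6063
  2        25.00        24.2188        48.4376
  3       525.00       500.5854     1,501.7562
  Σ                    549.4105     1,574.8001
Price P = Σ PV = 549.4105.
Macaulay duration = Σ(t·PV) / P = 1,574.8001 / 549.4105 = 2.86635 years.

2.87 years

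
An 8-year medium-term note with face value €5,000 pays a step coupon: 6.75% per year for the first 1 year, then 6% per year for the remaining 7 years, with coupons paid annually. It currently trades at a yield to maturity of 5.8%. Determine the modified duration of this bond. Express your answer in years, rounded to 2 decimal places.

6.19 years

Periodic yield y = 0.058. First find Macaulay duration:
  t   CF        PV=CF/(1+0.058)^t    t·PV
  1       337.50       318.9981       318.9981
  2       300.00       268.0093       536.0187
  3       300.00       253.3170       759.9509
  4       300.00       239.4300       957.7200
  5       300.00       226.3044     1,131.5218
  6       300.00       213.8983     1,283.3896
  7       300.00       202.1723     1,415.2059
  8     5,300.00     3,375.9074    27,007.2594
  Σ                  5,098.0367    33,410.0642
P = 5,098.0367; Macaulay duration = 33,410.0642 / 5,098.0367 = 6.55352 years.
Modified duration = D_Mac / (1 + y) = 6.55352 / 1.058 = 6.19425 years.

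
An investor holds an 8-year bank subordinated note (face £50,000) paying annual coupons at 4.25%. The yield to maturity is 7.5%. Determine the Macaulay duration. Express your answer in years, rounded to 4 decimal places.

6.8078 years

Periodic yield y = 0.075. Discount each cash flow and weight by its year:
  t   CF        PV=CF/(1+0.075)^t    t·PV
  1     2,125.00     1,976.7442     1,976.7442
  2     2,125.00     1,838.8318     3,677.6636
  3     2,125.00     1,710.5412     5,131.6236
  4     2,125.00     1,591.2011     6,364.8045
  5     2,125.00     1,480.1871     7,400.9355
  6     2,125.00     1,376.9182     8,261.5094
  7     2,125.00     1,280.8542     8,965.9792
  8    52,125.00    29,226.6039   233,812.8313
  Σ                 40,481.8817   275,592.0912
Price P = Σ PV = 40,481.8817.
Macaulay duration = Σ(t·PV) / P = 275,592.0912 / 40,481.8817 = 6.80779 years.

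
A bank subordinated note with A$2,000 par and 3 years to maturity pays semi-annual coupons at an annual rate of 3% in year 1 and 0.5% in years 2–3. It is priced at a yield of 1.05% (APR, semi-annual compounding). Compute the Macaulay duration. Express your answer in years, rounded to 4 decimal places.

Periodic yield y = 0.00525. Discount each cash flow and weight by its period:
  t   CF        PV=CF/(1+0.00525)^t    t·PV
  1        30.00        29.8433        29.8433
  2        30.00        29.6875        59.3749
  3         5.00         4.9221        14.7662
  4         5.00         4.8964        19.5855
  5         5.00         4.8708        24.3540
  6     2,005.00     1,942.9870    11,657.9218
  Σ                  2,017.2070    11,805.8456
Price P = Σ PV = 2,017.2070.
Macaulay duration = Σ(t·PV) / P = 11,805.8456 / 2,017.2070 = 5.85257 half-year periods.
In years: 5.85257 / 2 = 2.92629 years.

2.9263 years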